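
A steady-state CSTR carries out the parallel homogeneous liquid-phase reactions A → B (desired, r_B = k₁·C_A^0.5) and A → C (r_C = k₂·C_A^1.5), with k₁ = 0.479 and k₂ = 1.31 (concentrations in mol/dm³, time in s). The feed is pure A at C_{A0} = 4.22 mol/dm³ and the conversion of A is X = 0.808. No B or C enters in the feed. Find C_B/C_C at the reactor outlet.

Exit C_A = C_{A0}(1−X) = 4.22×0.192 = 0.8102 mol/dm³.
Rates in a CSTR are evaluated at the outlet concentration: r_B = 0.479×0.8102^0.5 = 0.4312, r_C = 1.31×0.8102^1.5 = 0.9554.
Overall selectivity = C_B/C_C = r_Bτ/(r_Cτ) = r_B/r_C = 0.451.

0.451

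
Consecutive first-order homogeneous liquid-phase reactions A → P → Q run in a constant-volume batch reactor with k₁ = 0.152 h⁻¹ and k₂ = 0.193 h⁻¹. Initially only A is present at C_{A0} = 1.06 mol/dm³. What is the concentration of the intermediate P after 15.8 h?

Solving the coupled first-order balances gives C_P(t) = [k₁/(k₂−k₁)]·C_{A0}·(e^(−k₁t) − e^(−k₂t)).
e^(−k₁t) = e^(−0.152×15.8) = e^(−2.402) = 0.09057; e^(−k₂t) = e^(−3.049) = 0.04739.
C_P = 0.152×1.06/(0.193−0.152) × (0.09057−0.04739) = 3.930×0.04319 = 0.1697 mol/dm³.

0.170 mol/dm³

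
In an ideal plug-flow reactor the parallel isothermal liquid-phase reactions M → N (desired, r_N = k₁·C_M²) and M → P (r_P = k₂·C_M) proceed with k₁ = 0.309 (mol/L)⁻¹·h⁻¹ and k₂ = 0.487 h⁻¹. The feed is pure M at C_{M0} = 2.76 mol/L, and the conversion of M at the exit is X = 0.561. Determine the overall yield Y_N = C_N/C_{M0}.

0.309

C_M = C_{M0}(1−X) = 1.212 mol/L.
Along a PFR/batch, dC_P/dC_M = −r_P/(r_N+r_P) = −k₂/(k₂+k₁·C_M).
Integrating from C_{M0} to C_M: C_P = (0.487/0.309)·ln[(0.487+0.309·2.76)/(0.487+0.309·1.21)] = 1.576·ln(1.340/0.8614) = 0.6962 mol/L.
Then C_N = (C_{M0}−C_M) − C_P = 1.548 − 0.6962 = 0.8521 mol/L.
Y_N = C_N/C_{M0} = 0.8521/2.76 = 0.309.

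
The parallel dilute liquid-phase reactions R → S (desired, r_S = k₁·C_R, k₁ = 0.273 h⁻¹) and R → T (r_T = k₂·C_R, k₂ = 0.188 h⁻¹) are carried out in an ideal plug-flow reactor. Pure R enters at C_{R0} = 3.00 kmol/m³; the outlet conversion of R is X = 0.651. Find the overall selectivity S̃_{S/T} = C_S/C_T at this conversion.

1.45

C_R = C_{R0}(1−X) = 1.047 kmol/m³.
Both paths are first order in R, so the instantaneous fraction to S is constant: dC_S/d(−C_R) = k₁/(k₁+k₂) = 0.5922.
C_S = 0.5922·(C_{R0}−C_R) = 0.5922×1.953 = 1.16 kmol/m³.
C_T = (C_{R0}−C_R)−C_S = 0.7965 kmol/m³; S̃_{S/T} = 1.157/0.7965 = 1.45.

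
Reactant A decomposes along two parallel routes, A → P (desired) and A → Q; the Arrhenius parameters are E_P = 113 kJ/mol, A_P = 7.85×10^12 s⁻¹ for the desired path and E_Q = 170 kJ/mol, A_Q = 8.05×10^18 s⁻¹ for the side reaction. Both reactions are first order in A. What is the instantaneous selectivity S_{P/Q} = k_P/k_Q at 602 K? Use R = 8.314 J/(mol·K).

Since both paths have the same order in A, the concentration cancels and S_{P/Q} = k_P/k_Q = (A_P/A_Q)·exp[(E_Q−E_P)/(RT)].
(E_Q−E_P)/(RT) = (170−113)×10³/(8.314×602) = 57000/5005 = 11.39.
k_P/k_Q = (7.85×10^12/8.05×10^18)·exp(11.39) = 9.752×10^-7 × 88305 = 0.0861.

0.0861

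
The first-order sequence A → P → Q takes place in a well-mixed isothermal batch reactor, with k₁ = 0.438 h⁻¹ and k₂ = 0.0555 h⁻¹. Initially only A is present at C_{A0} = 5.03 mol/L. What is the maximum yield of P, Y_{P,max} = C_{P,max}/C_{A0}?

At the optimum, C_{P,max}/C_{A0} = (k₁/k₂)^[k₂/(k₂−k₁)].
= (0.438/0.0555)^(0.0555/(0.0555−0.438)) = (7.892)^(-0.1451) = 0.7410.

0.741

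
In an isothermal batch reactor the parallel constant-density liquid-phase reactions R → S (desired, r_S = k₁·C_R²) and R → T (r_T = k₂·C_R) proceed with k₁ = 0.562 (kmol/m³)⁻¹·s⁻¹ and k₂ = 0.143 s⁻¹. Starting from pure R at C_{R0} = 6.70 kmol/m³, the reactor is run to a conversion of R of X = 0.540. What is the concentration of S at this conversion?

C_R = C_{R0}(1−X) = 3.082 kmol/m³.
Along a PFR/batch, dC_T/dC_R = −r_T/(r_S+r_T) = −k₂/(k₂+k₁·C_R).
Integrating from C_{R0} to C_R: C_T = (0.143/0.562)·ln[(0.143+0.562·6.70)/(0.143+0.562·3.08)] = 0.2544·ln(3.908/1.875) = 0.1869 kmol/m³.
Then C_S = (C_{R0}−C_R) − C_T = 3.618 − 0.1869 = 3.431 kmol/m³.

3.43 kmol/m³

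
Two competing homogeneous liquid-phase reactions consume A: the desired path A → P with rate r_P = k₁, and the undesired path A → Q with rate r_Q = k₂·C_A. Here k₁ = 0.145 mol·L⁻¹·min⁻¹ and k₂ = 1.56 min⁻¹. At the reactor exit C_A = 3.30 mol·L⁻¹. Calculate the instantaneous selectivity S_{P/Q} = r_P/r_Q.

0.0282

S_{P/Q} = r_P/r_Q = (k₁)/(k₂·C_A) = (k₁/k₂)·C_A⁻¹.
= (0.145) / (1.56×3.300) = 0.1450/5.148 = 0.0282.
The undesired path is higher order in A, so low C_A (CSTR or dilute feed) favours P.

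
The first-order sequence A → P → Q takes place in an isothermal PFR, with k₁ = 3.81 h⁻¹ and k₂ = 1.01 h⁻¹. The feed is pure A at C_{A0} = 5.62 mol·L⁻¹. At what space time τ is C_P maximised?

For first-order series the maximum of C_P occurs at τ_opt = ln(k₂/k₁)/(k₂−k₁).
= ln(1.01/3.81)/(1.01−3.81) = ln(0.2651)/-2.800 = -1.328/-2.800 = 0.474 h.

0.474 h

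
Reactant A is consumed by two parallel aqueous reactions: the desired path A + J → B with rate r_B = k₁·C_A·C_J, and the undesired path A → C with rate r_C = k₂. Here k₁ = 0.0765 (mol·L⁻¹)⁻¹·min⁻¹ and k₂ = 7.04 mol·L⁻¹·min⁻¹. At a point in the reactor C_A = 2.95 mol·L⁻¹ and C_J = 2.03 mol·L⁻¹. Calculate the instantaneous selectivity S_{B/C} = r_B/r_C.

S_{B/C} = r_B/r_C = (k₁·C_A·C_J)/(k₂) = (k₁/k₂)·C_A·C_J.
= (0.0765×2.950×2.030) / (7.04) = 0.4581/7.040 = 0.0651.
Since the desired path is higher order in A, keeping C_A high (PFR or concentrated feed) favours B.

0.0651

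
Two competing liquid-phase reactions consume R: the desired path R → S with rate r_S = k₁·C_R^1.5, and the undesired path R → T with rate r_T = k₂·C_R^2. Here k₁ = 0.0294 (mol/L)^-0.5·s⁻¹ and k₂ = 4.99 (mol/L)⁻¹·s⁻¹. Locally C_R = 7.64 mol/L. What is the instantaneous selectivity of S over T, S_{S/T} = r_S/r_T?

0.00213

S_{S/T} = r_S/r_T = (k₁·C_R^1.5)/(k₂·C_R^2) = (k₁/k₂)·C_R^-0.5.
= (0.0294×7.640^1.5) / (4.99×7.640^2) = 0.6209/291.3 = 0.00213.
The undesired path is higher order in R, so low C_R (CSTR or dilute feed) favours S.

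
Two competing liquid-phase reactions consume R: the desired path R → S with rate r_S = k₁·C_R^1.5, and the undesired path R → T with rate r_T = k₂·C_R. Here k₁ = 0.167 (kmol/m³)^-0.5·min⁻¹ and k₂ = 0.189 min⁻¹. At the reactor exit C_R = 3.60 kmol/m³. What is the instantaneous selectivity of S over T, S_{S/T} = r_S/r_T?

1.68

S_{S/T} = r_S/r_T = (k₁·C_R^1.5)/(k₂·C_R) = (k₁/k₂)·C_R^0.5.
= (0.167×3.600^1.5) / (0.189×3.600) = 1.141/0.6804 = 1.68.
Since the desired path is higher order in R, keeping C_R high (PFR or concentrated feed) favours S.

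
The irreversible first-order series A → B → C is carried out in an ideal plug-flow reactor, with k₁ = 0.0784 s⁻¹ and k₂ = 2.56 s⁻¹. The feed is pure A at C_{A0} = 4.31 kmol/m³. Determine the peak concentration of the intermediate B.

0.118 kmol/m³

For a first-order series the maximum intermediate yield is C_{B,max}/C_{A0} = (k₁/k₂)^[k₂/(k₂−k₁)].
= (0.0784/2.56)^(2.56/(2.56−0.0784)) = (0.03062)^(1.032) = 0.02743.
C_{B,max} = 0.02743×4.31 = 0.118 kmol/m³.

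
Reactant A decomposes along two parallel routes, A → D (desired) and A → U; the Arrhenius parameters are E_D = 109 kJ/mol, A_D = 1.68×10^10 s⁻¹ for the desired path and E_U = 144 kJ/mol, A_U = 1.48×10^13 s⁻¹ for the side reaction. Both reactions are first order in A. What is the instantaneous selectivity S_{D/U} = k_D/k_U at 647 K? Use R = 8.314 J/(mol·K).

With equal orders, S_{D/U} = k_D/k_U = (A_D/A_U)·exp[(E_U−E_D)/(RT)].
(E_U−E_D)/(RT) = (144−109)×10³/(8.314×647) = 35000/5379 = 6.507.
k_D/k_U = (1.68×10^10/1.48×10^13)·exp(6.507) = 0.001135 × 669.5 = 0.760.
Since E_D < E_U, lowering the temperature improves selectivity toward D.

0.760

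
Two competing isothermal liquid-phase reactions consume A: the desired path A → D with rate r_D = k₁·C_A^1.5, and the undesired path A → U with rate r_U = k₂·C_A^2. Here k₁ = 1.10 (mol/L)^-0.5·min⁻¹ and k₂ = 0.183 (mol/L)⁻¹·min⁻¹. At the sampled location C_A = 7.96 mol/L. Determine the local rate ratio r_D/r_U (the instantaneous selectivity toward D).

2.13

S_{D/U} = r_D/r_U = (k₁·C_A^1.5)/(k₂·C_A^2) = (k₁/k₂)·C_A^-0.5.
= (1.10×7.960^1.5) / (0.183×7.960^2) = 24.70/11.60 = 2.13.
The undesired path is higher order in A, so low C_A (CSTR or dilute feed) favours D.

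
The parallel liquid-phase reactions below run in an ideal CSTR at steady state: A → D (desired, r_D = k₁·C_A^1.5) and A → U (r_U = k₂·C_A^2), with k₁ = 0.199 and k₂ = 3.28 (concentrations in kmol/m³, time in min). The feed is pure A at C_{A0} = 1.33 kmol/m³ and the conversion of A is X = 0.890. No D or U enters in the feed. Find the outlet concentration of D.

0.162 kmol/m³

Exit C_A = C_{A0}(1−X) = 1.33×0.110 = 0.1463 kmol/m³.
Rates in a CSTR are evaluated at the outlet concentration: r_D = 0.199×0.1463^1.5 = 0.01114, r_U = 3.28×0.1463^2 = 0.07020.
Fraction of consumed A going to D: r_D/(r_D+r_U) = 0.1369.
C_D = 0.1369·C_{A0}·X = 0.1369×1.33×0.890 = 0.162 kmol/m³.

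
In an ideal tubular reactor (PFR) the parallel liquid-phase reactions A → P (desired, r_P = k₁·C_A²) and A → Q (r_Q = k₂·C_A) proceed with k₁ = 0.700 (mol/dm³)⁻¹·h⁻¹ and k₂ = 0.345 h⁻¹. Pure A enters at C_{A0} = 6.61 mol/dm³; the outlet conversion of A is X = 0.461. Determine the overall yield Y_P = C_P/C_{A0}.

C_A = C_{A0}(1−X) = 3.563 mol/dm³.
Along a PFR/batch, dC_Q/dC_A = −r_Q/(r_P+r_Q) = −k₂/(k₂+k₁·C_A).
Integrating from C_{A0} to C_A: C_Q = (0.345/0.700)·ln[(0.345+0.700·6.61)/(0.345+0.700·3.56)] = 0.4929·ln(4.972/2.839) = 0.2762 mol/dm³.
Then C_P = (C_{A0}−C_A) − C_Q = 3.047 − 0.2762 = 2.771 mol/dm³.
Y_P = C_P/C_{A0} = 2.771/6.61 = 0.419.

0.419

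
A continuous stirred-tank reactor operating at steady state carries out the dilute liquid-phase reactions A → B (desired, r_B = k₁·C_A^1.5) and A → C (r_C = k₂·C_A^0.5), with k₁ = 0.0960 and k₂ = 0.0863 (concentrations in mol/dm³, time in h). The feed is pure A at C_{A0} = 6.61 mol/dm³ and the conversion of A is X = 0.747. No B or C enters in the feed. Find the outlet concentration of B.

Exit C_A = C_{A0}(1−X) = 6.61×0.253 = 1.672 mol/dm³.
A CSTR operates uniformly at the exit composition, giving r_B = 0.2076 and r_C = 0.1116 (each k·C_A^n at C_A = 1.672).
Fraction of consumed A going to B: r_B/(r_B+r_C) = 0.6504.
C_B = 0.6504·C_{A0}·X = 0.6504×6.61×0.747 = 3.21 mol/dm³.

3.21 mol/dm³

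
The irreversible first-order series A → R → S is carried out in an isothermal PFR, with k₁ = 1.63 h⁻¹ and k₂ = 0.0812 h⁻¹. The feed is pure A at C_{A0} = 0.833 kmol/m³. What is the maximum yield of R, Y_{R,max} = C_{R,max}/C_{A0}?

0.854

Evaluating C_R at τ_opt = ln(k₂/k₁)/(k₂−k₁) gives C_{R,max}/C_{A0} = (k₁/k₂)^[k₂/(k₂−k₁)].
= (1.63/0.0812)^(0.0812/(0.0812−1.63)) = (20.07)^(-0.05243) = 0.8545.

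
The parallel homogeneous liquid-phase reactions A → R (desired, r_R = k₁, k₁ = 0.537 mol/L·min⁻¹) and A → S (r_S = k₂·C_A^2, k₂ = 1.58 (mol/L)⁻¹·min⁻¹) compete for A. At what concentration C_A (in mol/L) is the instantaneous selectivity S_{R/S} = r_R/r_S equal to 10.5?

S_{R/S} = (k₁/k₂)·C_A^-2 ⇒ C_A = (S·k₂/k₁)^(-0.5).
= (10.5×1.58/0.537)^(-0.5) = (30.89)^(-0.5) = 0.180 mol/L.

0.180 mol/L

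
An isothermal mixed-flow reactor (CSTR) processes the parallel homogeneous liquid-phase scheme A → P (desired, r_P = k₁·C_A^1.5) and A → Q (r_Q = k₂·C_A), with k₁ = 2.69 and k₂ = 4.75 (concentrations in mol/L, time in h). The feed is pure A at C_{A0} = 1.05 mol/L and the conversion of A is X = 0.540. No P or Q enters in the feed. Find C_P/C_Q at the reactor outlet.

Exit C_A = C_{A0}(1−X) = 1.05×0.460 = 0.4830 mol/L.
A CSTR operates uniformly at the exit composition, giving r_P = 0.9030 and r_Q = 2.294 (each k·C_A^n at C_A = 0.4830).
Overall selectivity = C_P/C_Q = r_Pτ/(r_Qτ) = r_P/r_Q = 0.394.

0.394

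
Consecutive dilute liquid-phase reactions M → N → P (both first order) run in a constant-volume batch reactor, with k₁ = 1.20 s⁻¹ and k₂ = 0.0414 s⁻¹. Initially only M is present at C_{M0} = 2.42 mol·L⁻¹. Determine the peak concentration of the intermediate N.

Evaluating C_N at t_opt = ln(k₂/k₁)/(k₂−k₁) gives C_{N,max}/C_{M0} = (k₁/k₂)^[k₂/(k₂−k₁)].
= (1.20/0.0414)^(0.0414/(0.0414−1.20)) = (28.99)^(-0.03573) = 0.8866.
C_{N,max} = 0.8866×2.42 = 2.15 mol·L⁻¹.

2.15 mol·L⁻¹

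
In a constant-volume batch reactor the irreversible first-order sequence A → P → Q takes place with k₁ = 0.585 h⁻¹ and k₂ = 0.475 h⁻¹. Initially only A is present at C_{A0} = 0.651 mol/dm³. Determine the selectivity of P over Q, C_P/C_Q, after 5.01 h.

Solving the coupled first-order balances gives C_P(t) = [k₁/(k₂−k₁)]·C_{A0}·(e^(−k₁t) − e^(−k₂t)).
e^(−k₁t) = e^(−0.585×5.01) = e^(−2.931) = 0.05335; e^(−k₂t) = e^(−2.380) = 0.09257.
C_P = 0.585×0.651/(0.475−0.585) × (0.05335−0.09257) = (-3.462)×(-0.03922) = 0.1358 mol/dm³.
C_A = C_{A0}e^(−k₁t) = 0.03473 mol/dm³, so C_Q = C_{A0}−C_A−C_P = 0.4805 mol/dm³; C_P/C_Q = 0.283.

0.283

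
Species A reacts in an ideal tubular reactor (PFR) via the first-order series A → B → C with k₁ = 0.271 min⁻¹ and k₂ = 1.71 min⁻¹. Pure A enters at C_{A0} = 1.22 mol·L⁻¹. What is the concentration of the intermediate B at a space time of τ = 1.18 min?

For first-order series with pure A initially, C_B(τ) = k₁C_{A0}/(k₂−k₁)·(e^(−k₁τ) − e^(−k₂τ)).
e^(−k₁τ) = e^(−0.271×1.18) = e^(−0.3198) = 0.7263; e^(−k₂τ) = e^(−2.018) = 0.1329.
C_B = 0.271×1.22/(1.71−0.271) × (0.7263−0.1329) = 0.2298×0.5934 = 0.1363 mol·L⁻¹.

0.136 mol·L⁻¹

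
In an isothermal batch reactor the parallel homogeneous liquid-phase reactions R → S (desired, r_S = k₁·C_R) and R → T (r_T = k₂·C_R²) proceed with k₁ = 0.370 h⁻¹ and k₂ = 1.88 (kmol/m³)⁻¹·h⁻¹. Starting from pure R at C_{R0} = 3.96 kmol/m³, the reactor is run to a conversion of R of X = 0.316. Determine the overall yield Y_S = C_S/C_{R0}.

C_R = C_{R0}(1−X) = 2.709 kmol/m³.
Along a PFR/batch, dC_S/dC_R = −r_S/(r_S+r_T) = −k₁/(k₁+k₂·C_R).
Integrating from C_{R0} to C_R: C_S = (0.370/1.88)·ln[(0.370+1.88·3.96)/(0.370+1.88·2.71)] = 0.1968·ln(7.815/5.462) = 0.07049 kmol/m³.
Y_S = C_S/C_{R0} = 0.07049/3.96 = 0.0178.

0.0178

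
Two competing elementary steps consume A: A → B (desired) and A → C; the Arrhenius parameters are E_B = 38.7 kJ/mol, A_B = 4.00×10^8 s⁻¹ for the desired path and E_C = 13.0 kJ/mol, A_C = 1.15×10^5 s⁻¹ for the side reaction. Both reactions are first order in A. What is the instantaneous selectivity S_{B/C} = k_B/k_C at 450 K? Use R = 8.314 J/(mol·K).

3.61

With equal orders, S_{B/C} = k_B/k_C = (A_B/A_C)·exp[(E_C−E_B)/(RT)].
(E_C−E_B)/(RT) = (13.0−38.7)×10³/(8.314×450) = -25700/3741 = -6.869.
k_B/k_C = (4.00×10^8/1.15×10^5)·exp(-6.869) = 3478 × 0.001039 = 3.61.
Since E_B > E_C, raising the temperature improves selectivity toward B.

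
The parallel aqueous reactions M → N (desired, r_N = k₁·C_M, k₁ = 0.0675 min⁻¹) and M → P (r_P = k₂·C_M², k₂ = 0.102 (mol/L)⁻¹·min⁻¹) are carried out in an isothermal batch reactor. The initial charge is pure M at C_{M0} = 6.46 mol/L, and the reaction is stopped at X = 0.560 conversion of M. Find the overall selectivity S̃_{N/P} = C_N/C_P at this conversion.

C_M = C_{M0}(1−X) = 2.842 mol/L.
Along a PFR/batch, dC_N/dC_M = −r_N/(r_N+r_P) = −k₁/(k₁+k₂·C_M).
Integrating from C_{M0} to C_M: C_N = (0.0675/0.102)·ln[(0.0675+0.102·6.46)/(0.0675+0.102·2.84)] = 0.6618·ln(0.7264/0.3574) = 0.4693 mol/L.
C_P = (C_{M0}−C_M)−C_N = 3.148 mol/L; S̃_{N/P} = 0.4693/3.148 = 0.149.

0.149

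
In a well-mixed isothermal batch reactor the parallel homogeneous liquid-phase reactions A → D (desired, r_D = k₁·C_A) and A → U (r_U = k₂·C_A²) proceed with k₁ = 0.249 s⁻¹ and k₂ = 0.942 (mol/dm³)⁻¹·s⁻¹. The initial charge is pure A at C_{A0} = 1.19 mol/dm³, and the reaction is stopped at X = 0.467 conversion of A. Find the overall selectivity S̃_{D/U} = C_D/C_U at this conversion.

0.297

C_A = C_{A0}(1−X) = 0.6343 mol/dm³.
Along a PFR/batch, dC_D/dC_A = −r_D/(r_D+r_U) = −k₁/(k₁+k₂·C_A).
Integrating from C_{A0} to C_A: C_D = (0.249/0.942)·ln[(0.249+0.942·1.19)/(0.249+0.942·0.634)] = 0.2643·ln(1.370/0.8465) = 0.1273 mol/dm³.
C_U = (C_{A0}−C_A)−C_D = 0.4285 mol/dm³; S̃_{D/U} = 0.1273/0.4285 = 0.297.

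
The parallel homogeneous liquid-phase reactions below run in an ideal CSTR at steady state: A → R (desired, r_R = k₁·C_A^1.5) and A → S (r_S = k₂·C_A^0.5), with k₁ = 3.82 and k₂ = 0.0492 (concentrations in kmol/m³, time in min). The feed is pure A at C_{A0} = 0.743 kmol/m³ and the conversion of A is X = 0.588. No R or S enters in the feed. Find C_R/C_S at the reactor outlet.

23.8

Exit C_A = C_{A0}(1−X) = 0.743×0.412 = 0.3061 kmol/m³.
Rates in a CSTR are evaluated at the outlet concentration: r_R = 3.82×0.3061^1.5 = 0.6470, r_S = 0.0492×0.3061^0.5 = 0.02722.
Overall selectivity = C_R/C_S = r_Rτ/(r_Sτ) = r_R/r_S = 23.8.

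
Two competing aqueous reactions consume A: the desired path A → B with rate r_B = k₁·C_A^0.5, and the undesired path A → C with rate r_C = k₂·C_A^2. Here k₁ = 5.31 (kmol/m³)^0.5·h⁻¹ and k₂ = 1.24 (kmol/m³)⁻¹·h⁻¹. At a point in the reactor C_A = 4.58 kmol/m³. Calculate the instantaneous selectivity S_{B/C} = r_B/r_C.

0.437

S_{B/C} = r_B/r_C = (k₁·C_A^0.5)/(k₂·C_A^2) = (k₁/k₂)·C_A^-1.5.
= (5.31×4.580^0.5) / (1.24×4.580^2) = 11.36/26.01 = 0.437.
The undesired path is higher order in A, so low C_A (CSTR or dilute feed) favours B.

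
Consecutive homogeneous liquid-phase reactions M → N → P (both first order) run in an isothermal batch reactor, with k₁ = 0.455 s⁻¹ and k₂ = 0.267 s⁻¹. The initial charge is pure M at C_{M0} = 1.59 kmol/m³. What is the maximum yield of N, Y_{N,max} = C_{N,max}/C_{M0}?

0.469

For a first-order series the maximum intermediate yield is C_{N,max}/C_{M0} = (k₁/k₂)^[k₂/(k₂−k₁)].
= (0.455/0.267)^(0.267/(0.267−0.455)) = (1.704)^(-1.420) = 0.4691.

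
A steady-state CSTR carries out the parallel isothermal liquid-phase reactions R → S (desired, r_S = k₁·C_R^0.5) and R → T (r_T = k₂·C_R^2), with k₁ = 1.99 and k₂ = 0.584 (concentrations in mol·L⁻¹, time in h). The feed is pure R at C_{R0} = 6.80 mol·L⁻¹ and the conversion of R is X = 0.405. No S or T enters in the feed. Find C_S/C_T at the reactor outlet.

0.419

Exit C_R = C_{R0}(1−X) = 6.80×0.595 = 4.046 mol·L⁻¹.
In a CSTR the entire volume is at exit conditions, so r_S = 1.99×4.046^0.5 = 4.003 and r_T = 0.584×4.046^2 = 9.560.
Overall selectivity = C_S/C_T = r_Sτ/(r_Tτ) = r_S/r_T = 0.419.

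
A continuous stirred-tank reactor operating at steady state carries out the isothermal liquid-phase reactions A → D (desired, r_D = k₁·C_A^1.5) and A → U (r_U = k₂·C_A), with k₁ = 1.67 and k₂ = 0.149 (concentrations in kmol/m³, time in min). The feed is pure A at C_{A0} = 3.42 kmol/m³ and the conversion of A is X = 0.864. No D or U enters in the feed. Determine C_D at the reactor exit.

Exit C_A = C_{A0}(1−X) = 3.42×0.136 = 0.4651 kmol/m³.
In a CSTR the entire volume is at exit conditions, so r_D = 1.67×0.4651^1.5 = 0.5297 and r_U = 0.149×0.4651 = 0.06930.
Fraction of consumed A going to D: r_D/(r_D+r_U) = 0.8843.
C_D = 0.8843·C_{A0}·X = 0.8843×3.42×0.864 = 2.61 kmol/m³.

2.61 kmol/m³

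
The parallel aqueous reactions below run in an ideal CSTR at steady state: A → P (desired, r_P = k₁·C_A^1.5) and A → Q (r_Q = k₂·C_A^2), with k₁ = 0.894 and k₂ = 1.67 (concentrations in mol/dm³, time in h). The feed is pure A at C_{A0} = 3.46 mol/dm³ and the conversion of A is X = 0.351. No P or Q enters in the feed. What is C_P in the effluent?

Exit C_A = C_{A0}(1−X) = 3.46×0.649 = 2.246 mol/dm³.
A CSTR operates uniformly at the exit composition, giving r_P = 3.008 and r_Q = 8.421 (each k·C_A^n at C_A = 2.246).
Fraction of consumed A going to P: r_P/(r_P+r_Q) = 0.2632.
C_P = 0.2632·C_{A0}·X = 0.2632×3.46×0.351 = 0.320 mol/dm³.

0.320 mol/dm³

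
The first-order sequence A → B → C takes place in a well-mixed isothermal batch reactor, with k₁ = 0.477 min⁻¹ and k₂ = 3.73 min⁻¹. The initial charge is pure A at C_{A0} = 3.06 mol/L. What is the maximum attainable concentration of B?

At the optimum, C_{B,max}/C_{A0} = (k₁/k₂)^[k₂/(k₂−k₁)].
= (0.477/3.73)^(3.73/(3.73−0.477)) = (0.1279)^(1.147) = 0.09459.
C_{B,max} = 0.09459×3.06 = 0.289 mol/L.

0.289 mol/L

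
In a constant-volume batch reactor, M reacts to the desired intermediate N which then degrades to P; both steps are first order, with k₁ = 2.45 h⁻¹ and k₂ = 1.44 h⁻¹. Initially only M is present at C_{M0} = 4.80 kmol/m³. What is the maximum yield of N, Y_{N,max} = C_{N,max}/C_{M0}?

For a first-order series the maximum intermediate yield is C_{N,max}/C_{M0} = (k₁/k₂)^[k₂/(k₂−k₁)].
= (2.45/1.44)^(1.44/(1.44−2.45)) = (1.701)^(-1.426) = 0.4687.

0.469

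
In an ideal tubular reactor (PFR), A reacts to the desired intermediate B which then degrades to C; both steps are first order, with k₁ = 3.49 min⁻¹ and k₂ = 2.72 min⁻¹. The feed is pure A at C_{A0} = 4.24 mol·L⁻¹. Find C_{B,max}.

For a first-order series the maximum intermediate yield is C_{B,max}/C_{A0} = (k₁/k₂)^[k₂/(k₂−k₁)].
= (3.49/2.72)^(2.72/(2.72−3.49)) = (1.283)^(-3.532) = 0.4146.
C_{B,max} = 0.4146×4.24 = 1.76 mol·L⁻¹.

1.76 mol·L⁻¹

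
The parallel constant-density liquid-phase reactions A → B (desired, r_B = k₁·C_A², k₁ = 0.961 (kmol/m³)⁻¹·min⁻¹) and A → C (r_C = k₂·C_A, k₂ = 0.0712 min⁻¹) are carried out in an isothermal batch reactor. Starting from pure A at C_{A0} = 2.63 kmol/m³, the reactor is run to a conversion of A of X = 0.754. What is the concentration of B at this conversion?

C_A = C_{A0}(1−X) = 0.6470 kmol/m³.
Along a PFR/batch, dC_C/dC_A = −r_C/(r_B+r_C) = −k₂/(k₂+k₁·C_A).
Integrating from C_{A0} to C_A: C_C = (0.0712/0.961)·ln[(0.0712+0.961·2.63)/(0.0712+0.961·0.647)] = 0.07409·ln(2.599/0.6929) = 0.09793 kmol/m³.
Then C_B = (C_{A0}−C_A) − C_C = 1.983 − 0.09793 = 1.885 kmol/m³.

1.89 kmol/m³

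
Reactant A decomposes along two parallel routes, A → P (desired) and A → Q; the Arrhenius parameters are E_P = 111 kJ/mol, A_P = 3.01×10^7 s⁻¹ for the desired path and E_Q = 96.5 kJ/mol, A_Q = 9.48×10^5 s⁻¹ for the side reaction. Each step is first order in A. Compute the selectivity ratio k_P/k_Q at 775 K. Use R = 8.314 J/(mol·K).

3.35

With equal orders, S_{P/Q} = k_P/k_Q = (A_P/A_Q)·exp[(E_Q−E_P)/(RT)].
(E_Q−E_P)/(RT) = (96.5−111)×10³/(8.314×775) = -14500/6443 = -2.250.
k_P/k_Q = (3.01×10^7/9.48×10^5)·exp(-2.250) = 31.75 × 0.1054 = 3.35.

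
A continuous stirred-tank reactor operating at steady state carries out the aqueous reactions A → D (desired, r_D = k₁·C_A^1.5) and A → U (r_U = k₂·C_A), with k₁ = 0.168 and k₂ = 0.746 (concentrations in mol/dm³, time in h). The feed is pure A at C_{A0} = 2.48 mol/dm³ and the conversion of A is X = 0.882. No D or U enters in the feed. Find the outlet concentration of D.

Exit C_A = C_{A0}(1−X) = 2.48×0.118 = 0.2926 mol/dm³.
In a CSTR the entire volume is at exit conditions, so r_D = 0.168×0.2926^1.5 = 0.02660 and r_U = 0.746×0.2926 = 0.2183.
Fraction of consumed A going to D: r_D/(r_D+r_U) = 0.1086.
C_D = 0.1086·C_{A0}·X = 0.1086×2.48×0.882 = 0.238 mol/dm³.

0.238 mol/dm³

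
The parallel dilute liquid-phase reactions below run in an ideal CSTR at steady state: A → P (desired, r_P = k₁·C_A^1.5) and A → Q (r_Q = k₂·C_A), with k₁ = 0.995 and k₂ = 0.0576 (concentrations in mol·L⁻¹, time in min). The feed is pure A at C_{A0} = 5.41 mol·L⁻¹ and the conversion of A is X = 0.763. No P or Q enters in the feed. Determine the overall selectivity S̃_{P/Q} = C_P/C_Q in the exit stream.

Exit C_A = C_{A0}(1−X) = 5.41×0.237 = 1.282 mol·L⁻¹.
In a CSTR the entire volume is at exit conditions, so r_P = 0.995×1.282^1.5 = 1.445 and r_Q = 0.0576×1.282 = 0.07385.
Overall selectivity = C_P/C_Q = r_Pτ/(r_Qτ) = r_P/r_Q = 19.6.

19.6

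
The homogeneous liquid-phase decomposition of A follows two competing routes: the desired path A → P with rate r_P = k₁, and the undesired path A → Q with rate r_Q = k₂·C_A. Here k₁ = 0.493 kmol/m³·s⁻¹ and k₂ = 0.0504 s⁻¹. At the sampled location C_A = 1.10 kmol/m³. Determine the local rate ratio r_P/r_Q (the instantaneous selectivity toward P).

8.89

S_{P/Q} = r_P/r_Q = (k₁)/(k₂·C_A) = (k₁/k₂)·C_A⁻¹.
= (0.493) / (0.0504×1.100) = 0.4930/0.05544 = 8.89.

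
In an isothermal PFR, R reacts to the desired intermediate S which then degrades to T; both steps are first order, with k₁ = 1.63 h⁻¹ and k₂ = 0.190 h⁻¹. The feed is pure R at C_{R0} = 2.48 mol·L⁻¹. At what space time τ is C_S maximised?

1.49 h

Setting dC_S/dτ = 0 gives τ_opt = ln(k₂/k₁)/(k₂−k₁).
= ln(0.190/1.63)/(0.190−1.63) = ln(0.1166)/-1.440 = -2.149/-1.440 = 1.49 h.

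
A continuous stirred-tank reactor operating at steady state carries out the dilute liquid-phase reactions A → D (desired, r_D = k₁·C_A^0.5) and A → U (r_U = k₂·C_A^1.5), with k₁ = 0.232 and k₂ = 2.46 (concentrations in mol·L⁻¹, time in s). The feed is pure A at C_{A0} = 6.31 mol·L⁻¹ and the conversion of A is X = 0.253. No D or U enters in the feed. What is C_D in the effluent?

Exit C_A = C_{A0}(1−X) = 6.31×0.747 = 4.714 mol·L⁻¹.
Rates in a CSTR are evaluated at the outlet concentration: r_D = 0.232×4.714^0.5 = 0.5037, r_U = 2.46×4.714^1.5 = 25.17.
Fraction of consumed A going to D: r_D/(r_D+r_U) = 0.01962.
C_D = 0.01962·C_{A0}·X = 0.01962×6.31×0.253 = 0.0313 mol·L⁻¹.

0.0313 mol·L⁻¹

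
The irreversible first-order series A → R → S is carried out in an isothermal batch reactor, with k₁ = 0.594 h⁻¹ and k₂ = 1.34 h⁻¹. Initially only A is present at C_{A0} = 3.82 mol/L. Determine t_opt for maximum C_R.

1.09 h

For first-order series the maximum of C_R occurs at t_opt = ln(k₂/k₁)/(k₂−k₁).
= ln(1.34/0.594)/(1.34−0.594) = ln(2.256)/0.7460 = 0.8135/0.7460 = 1.09 h.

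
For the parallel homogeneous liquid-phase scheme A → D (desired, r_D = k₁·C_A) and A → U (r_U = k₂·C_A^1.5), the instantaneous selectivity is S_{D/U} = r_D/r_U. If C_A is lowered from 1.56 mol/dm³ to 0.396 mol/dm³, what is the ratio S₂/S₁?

S_{D/U} = (k₁/k₂)·C_A^-0.5, so S₂/S₁ = (C_{A,2}/C_{A,1})^-0.5.
= (0.396/1.56)^(-0.5) = (0.2538)^(-0.5) = 1.98.
Selectivity toward D rises as C_A falls — low-concentration operation is favoured.

1.98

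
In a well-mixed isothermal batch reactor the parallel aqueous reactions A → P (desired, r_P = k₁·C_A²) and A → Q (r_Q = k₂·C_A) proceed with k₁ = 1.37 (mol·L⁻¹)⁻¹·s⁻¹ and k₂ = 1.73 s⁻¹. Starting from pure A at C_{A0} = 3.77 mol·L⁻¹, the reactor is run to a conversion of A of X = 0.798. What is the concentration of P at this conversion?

1.86 mol·L⁻¹

C_A = C_{A0}(1−X) = 0.7615 mol·L⁻¹.
Along a PFR/batch, dC_Q/dC_A = −r_Q/(r_P+r_Q) = −k₂/(k₂+k₁·C_A).
Integrating from C_{A0} to C_A: C_Q = (1.73/1.37)·ln[(1.73+1.37·3.77)/(1.73+1.37·0.762)] = 1.263·ln(6.895/2.773) = 1.150 mol·L⁻¹.
Then C_P = (C_{A0}−C_A) − C_Q = 3.008 − 1.150 = 1.858 mol·L⁻¹.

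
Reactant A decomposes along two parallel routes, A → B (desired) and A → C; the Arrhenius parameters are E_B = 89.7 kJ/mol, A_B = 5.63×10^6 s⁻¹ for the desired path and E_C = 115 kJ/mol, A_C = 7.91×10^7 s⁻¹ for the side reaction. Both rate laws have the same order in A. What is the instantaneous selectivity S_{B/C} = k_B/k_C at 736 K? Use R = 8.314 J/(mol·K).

4.45

With equal orders, S_{B/C} = k_B/k_C = (A_B/A_C)·exp[(E_C−E_B)/(RT)].
(E_C−E_B)/(RT) = (115−89.7)×10³/(8.314×736) = 25300/6119 = 4.135.
k_B/k_C = (5.63×10^6/7.91×10^7)·exp(4.135) = 0.07118 × 62.46 = 4.45.
Since E_B < E_C, lowering the temperature improves selectivity toward B.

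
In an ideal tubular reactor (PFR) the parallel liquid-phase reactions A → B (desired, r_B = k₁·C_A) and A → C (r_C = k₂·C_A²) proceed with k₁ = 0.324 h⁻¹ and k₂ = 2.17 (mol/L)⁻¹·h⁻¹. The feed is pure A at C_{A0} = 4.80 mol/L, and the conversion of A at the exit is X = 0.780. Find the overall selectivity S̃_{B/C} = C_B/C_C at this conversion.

0.0597

C_A = C_{A0}(1−X) = 1.056 mol/L.
Along a PFR/batch, dC_B/dC_A = −r_B/(r_B+r_C) = −k₁/(k₁+k₂·C_A).
Integrating from C_{A0} to C_A: C_B = (0.324/2.17)·ln[(0.324+2.17·4.80)/(0.324+2.17·1.06)] = 0.1493·ln(10.74/2.616) = 0.2109 mol/L.
C_C = (C_{A0}−C_A)−C_B = 3.533 mol/L; S̃_{B/C} = 0.2109/3.533 = 0.0597.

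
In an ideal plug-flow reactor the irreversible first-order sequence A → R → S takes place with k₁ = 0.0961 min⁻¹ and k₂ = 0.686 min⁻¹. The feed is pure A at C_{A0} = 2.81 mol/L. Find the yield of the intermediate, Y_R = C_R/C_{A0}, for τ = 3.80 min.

For first-order series with pure A initially, C_R(τ) = k₁C_{A0}/(k₂−k₁)·(e^(−k₁τ) − e^(−k₂τ)).
e^(−k₁τ) = e^(−0.0961×3.80) = e^(−0.3652) = 0.6941; e^(−k₂τ) = e^(−2.607) = 0.07377.
C_R = 0.0961×2.81/(0.686−0.0961) × (0.6941−0.07377) = 0.4578×0.6203 = 0.2840 mol/L.
Y_R = C_R/C_{A0} = 0.2840/2.81 = 0.101.

0.101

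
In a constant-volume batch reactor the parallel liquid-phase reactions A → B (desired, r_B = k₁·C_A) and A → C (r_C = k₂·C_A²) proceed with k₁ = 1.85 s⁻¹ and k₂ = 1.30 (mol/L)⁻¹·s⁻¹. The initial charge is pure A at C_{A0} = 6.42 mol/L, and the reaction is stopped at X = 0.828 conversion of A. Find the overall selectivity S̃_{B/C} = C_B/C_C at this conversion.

0.435

C_A = C_{A0}(1−X) = 1.104 mol/L.
Along a PFR/batch, dC_B/dC_A = −r_B/(r_B+r_C) = −k₁/(k₁+k₂·C_A).
Integrating from C_{A0} to C_A: C_B = (1.85/1.30)·ln[(1.85+1.30·6.42)/(1.85+1.30·1.10)] = 1.423·ln(10.20/3.286) = 1.612 mol/L.
C_C = (C_{A0}−C_A)−C_B = 3.704 mol/L; S̃_{B/C} = 1.612/3.704 = 0.435.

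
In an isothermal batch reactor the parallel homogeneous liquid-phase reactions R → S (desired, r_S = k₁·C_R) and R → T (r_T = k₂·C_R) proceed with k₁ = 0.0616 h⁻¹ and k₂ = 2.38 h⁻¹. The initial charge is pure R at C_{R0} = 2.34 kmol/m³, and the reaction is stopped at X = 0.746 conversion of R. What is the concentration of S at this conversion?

0.0440 kmol/m³

C_R = C_{R0}(1−X) = 0.5944 kmol/m³.
Both paths are first order in R, so the instantaneous fraction to S is constant: dC_S/d(−C_R) = k₁/(k₁+k₂) = 0.02523.
C_S = 0.02523·(C_{R0}−C_R) = 0.02523×1.746 = 0.0440 kmol/m³.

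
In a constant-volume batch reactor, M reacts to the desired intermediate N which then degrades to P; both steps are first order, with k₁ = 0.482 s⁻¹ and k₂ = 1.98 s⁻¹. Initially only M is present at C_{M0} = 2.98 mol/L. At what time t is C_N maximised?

The intermediate peaks when r₁ = r₂, i.e. k₁e^(−k₁t) = k₂e^(−k₂t), giving t_opt = ln(k₂/k₁)/(k₂−k₁).
= ln(1.98/0.482)/(1.98−0.482) = ln(4.108)/1.498 = 1.413/1.498 = 0.943 s.

0.943 s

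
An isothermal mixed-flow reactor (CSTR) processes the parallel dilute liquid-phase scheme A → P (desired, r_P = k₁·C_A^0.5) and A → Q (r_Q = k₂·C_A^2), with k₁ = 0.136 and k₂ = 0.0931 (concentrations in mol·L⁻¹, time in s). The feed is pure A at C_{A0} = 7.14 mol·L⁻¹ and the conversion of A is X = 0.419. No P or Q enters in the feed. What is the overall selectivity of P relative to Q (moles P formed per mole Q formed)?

0.173

Exit C_A = C_{A0}(1−X) = 7.14×0.581 = 4.148 mol·L⁻¹.
Rates in a CSTR are evaluated at the outlet concentration: r_P = 0.136×4.148^0.5 = 0.2770, r_Q = 0.0931×4.148^2 = 1.602.
Overall selectivity = C_P/C_Q = r_Pτ/(r_Qτ) = r_P/r_Q = 0.173.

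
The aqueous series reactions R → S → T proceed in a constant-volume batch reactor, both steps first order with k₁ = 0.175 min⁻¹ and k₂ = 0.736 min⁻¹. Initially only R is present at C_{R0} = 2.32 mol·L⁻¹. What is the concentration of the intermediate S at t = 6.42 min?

Solving the coupled first-order balances gives C_S(t) = [k₁/(k₂−k₁)]·C_{R0}·(e^(−k₁t) − e^(−k₂t)).
e^(−k₁t) = e^(−0.175×6.42) = e^(−1.123) = 0.3251; e^(−k₂t) = e^(−4.725) = 0.008870.
C_S = 0.175×2.32/(0.736−0.175) × (0.3251−0.008870) = 0.7237×0.3163 = 0.2289 mol·L⁻¹.

0.229 mol·L⁻¹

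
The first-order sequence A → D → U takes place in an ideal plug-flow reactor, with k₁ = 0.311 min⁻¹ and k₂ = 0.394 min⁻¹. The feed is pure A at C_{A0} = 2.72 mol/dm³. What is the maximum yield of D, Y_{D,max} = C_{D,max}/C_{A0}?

At the optimum, C_{D,max}/C_{A0} = (k₁/k₂)^[k₂/(k₂−k₁)].
= (0.311/0.394)^(0.394/(0.394−0.311)) = (0.7893)^(4.747) = 0.3253.

0.325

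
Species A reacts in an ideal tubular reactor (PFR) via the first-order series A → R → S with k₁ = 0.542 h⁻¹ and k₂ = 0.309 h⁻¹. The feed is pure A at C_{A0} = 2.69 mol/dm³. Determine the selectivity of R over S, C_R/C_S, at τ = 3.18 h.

1.25

For first-order series with pure A initially, C_R(τ) = k₁C_{A0}/(k₂−k₁)·(e^(−k₁τ) − e^(−k₂τ)).
e^(−k₁τ) = e^(−0.542×3.18) = e^(−1.724) = 0.1784; e^(−k₂τ) = e^(−0.9826) = 0.3743.
C_R = 0.542×2.69/(0.309−0.542) × (0.1784−0.3743) = (-6.257)×(-0.1959) = 1.226 mol/dm³.
C_A = C_{A0}e^(−k₁τ) = 0.4800 mol/dm³, so C_S = C_{A0}−C_A−C_R = 0.9842 mol/dm³; C_R/C_S = 1.25.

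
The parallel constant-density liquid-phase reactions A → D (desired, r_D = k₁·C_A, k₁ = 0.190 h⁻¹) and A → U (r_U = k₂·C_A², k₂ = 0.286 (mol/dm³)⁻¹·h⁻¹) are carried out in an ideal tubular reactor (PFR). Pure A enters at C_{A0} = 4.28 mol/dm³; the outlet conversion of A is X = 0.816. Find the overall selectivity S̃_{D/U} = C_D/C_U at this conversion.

C_A = C_{A0}(1−X) = 0.7875 mol/dm³.
Along a PFR/batch, dC_D/dC_A = −r_D/(r_D+r_U) = −k₁/(k₁+k₂·C_A).
Integrating from C_{A0} to C_A: C_D = (0.190/0.286)·ln[(0.190+0.286·4.28)/(0.190+0.286·0.788)] = 0.6643·ln(1.414/0.4152) = 0.8141 mol/dm³.
C_U = (C_{A0}−C_A)−C_D = 2.678 mol/dm³; S̃_{D/U} = 0.8141/2.678 = 0.304.

0.304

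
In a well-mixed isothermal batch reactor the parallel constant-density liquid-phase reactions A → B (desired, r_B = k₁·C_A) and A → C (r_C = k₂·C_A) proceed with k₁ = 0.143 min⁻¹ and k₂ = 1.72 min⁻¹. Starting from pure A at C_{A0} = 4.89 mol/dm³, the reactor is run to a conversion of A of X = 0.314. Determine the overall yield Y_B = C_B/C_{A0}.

C_A = C_{A0}(1−X) = 3.355 mol/dm³.
Both paths are first order in A, so the instantaneous fraction to B is constant: dC_B/d(−C_A) = k₁/(k₁+k₂) = 0.07676.
C_B = 0.07676·(C_{A0}−C_A) = 0.07676×1.535 = 0.118 mol/dm³.
Y_B = C_B/C_{A0} = 0.1179/4.89 = 0.0241.

0.0241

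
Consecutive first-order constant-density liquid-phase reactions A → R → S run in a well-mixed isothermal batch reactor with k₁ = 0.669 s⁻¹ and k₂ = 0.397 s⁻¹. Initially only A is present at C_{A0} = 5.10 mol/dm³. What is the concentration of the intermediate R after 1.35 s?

2.26 mol/dm³

For first-order series with pure A initially, C_R(t) = k₁C_{A0}/(k₂−k₁)·(e^(−k₁t) − e^(−k₂t)).
e^(−k₁t) = e^(−0.669×1.35) = e^(−0.9032) = 0.4053; e^(−k₂t) = e^(−0.5360) = 0.5851.
C_R = 0.669×5.10/(0.397−0.669) × (0.4053−0.5851) = (-12.54)×(-0.1798) = 2.256 mol/dm³.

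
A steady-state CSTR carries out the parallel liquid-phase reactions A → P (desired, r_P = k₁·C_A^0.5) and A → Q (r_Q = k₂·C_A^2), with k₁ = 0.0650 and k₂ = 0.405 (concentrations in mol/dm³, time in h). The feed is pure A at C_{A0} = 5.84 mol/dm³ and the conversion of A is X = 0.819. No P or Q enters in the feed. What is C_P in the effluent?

Exit C_A = C_{A0}(1−X) = 5.84×0.181 = 1.057 mol/dm³.
A CSTR operates uniformly at the exit composition, giving r_P = 0.06683 and r_Q = 0.4525 (each k·C_A^n at C_A = 1.057).
Fraction of consumed A going to P: r_P/(r_P+r_Q) = 0.1287.
C_P = 0.1287·C_{A0}·X = 0.1287×5.84×0.819 = 0.615 mol/dm³.

0.615 mol/dm³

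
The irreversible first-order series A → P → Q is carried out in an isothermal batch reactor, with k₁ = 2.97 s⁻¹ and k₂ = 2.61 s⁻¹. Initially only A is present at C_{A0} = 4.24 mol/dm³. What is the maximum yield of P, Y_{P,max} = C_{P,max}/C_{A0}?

0.392

For a first-order series the maximum intermediate yield is C_{P,max}/C_{A0} = (k₁/k₂)^[k₂/(k₂−k₁)].
= (2.97/2.61)^(2.61/(2.61−2.97)) = (1.138)^(-7.250) = 0.3919.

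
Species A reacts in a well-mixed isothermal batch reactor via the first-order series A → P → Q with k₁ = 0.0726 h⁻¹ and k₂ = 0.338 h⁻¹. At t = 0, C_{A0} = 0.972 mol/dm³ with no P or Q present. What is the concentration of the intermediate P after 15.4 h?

Solving the coupled first-order balances gives C_P(t) = [k₁/(k₂−k₁)]·C_{A0}·(e^(−k₁t) − e^(−k₂t)).
e^(−k₁t) = e^(−0.0726×15.4) = e^(−1.118) = 0.3269; e^(−k₂t) = e^(−5.205) = 0.005488.
C_P = 0.0726×0.972/(0.338−0.0726) × (0.3269−0.005488) = 0.2659×0.3214 = 0.08547 mol/dm³.

0.0855 mol/dm³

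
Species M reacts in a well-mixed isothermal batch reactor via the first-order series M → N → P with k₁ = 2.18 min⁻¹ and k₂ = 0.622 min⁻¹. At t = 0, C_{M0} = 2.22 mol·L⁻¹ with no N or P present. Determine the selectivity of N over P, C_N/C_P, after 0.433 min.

The intermediate concentration in a first-order A→B→C sequence is C_N = k₁C_{M0}(e^(−k₁t) − e^(−k₂t))/(k₂−k₁).
e^(−k₁t) = e^(−2.18×0.433) = e^(−0.9439) = 0.3891; e^(−k₂t) = e^(−0.2693) = 0.7639.
C_N = 2.18×2.22/(0.622−2.18) × (0.3891−0.7639) = (-3.106)×(-0.3748) = 1.164 mol·L⁻¹.
C_M = C_{M0}e^(−k₁t) = 0.8638 mol·L⁻¹, so C_P = C_{M0}−C_M−C_N = 0.1920 mol·L⁻¹; C_N/C_P = 6.06.

6.06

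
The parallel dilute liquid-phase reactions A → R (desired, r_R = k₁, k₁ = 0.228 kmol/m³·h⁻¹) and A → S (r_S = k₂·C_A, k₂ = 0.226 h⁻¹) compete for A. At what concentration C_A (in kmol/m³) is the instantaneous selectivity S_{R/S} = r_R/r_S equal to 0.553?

1.82 kmol/m³

S_{R/S} = (k₁/k₂)·C_A⁻¹ ⇒ C_A = (S·k₂/k₁)^(-1).
= (0.553×0.226/0.228)^(-1) = (0.5481)^(-1) = 1.82 kmol/m³.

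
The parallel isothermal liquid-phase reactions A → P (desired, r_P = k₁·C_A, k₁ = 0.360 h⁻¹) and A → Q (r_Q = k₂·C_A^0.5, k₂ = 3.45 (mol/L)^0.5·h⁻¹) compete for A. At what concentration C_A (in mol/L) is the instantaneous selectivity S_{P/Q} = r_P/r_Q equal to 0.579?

S_{P/Q} = (k₁/k₂)·C_A^0.5 ⇒ C_A = (S·k₂/k₁)^(2).
= (0.579×3.45/0.360)^(2) = (5.549)^(2) = 30.8 mol/L.

30.8 mol/L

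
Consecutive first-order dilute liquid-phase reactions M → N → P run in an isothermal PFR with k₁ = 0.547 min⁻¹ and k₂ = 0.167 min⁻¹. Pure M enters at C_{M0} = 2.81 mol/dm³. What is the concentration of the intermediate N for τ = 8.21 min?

For first-order series with pure M initially, C_N(τ) = k₁C_{M0}/(k₂−k₁)·(e^(−k₁τ) − e^(−k₂τ)).
e^(−k₁τ) = e^(−0.547×8.21) = e^(−4.491) = 0.01121; e^(−k₂τ) = e^(−1.371) = 0.2538.
C_N = 0.547×2.81/(0.167−0.547) × (0.01121−0.2538) = (-4.045)×(-0.2426) = 0.9814 mol/dm³.

0.981 mol/dm³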